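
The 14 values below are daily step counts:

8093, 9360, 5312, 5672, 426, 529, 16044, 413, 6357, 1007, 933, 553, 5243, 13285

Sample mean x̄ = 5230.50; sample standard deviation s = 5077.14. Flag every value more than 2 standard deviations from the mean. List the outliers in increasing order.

16044

Cutoffs at x̄ ± 2s: 5230.50 ± 2·5077.14 = [-4923.78, 15384.78].
16044: z = 2.13, |z| > 2 → outlier.
Every other value lies within [-4923.78, 15384.78].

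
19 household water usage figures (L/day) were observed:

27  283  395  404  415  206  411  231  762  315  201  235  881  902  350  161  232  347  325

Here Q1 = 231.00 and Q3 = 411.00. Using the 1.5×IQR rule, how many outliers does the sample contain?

3

IQR = 180.00; fences at 231.00 − 270.00 = -39.00 and 411.00 + 270.00 = 681.00.
Outside the cutoffs: 762, 881, 902.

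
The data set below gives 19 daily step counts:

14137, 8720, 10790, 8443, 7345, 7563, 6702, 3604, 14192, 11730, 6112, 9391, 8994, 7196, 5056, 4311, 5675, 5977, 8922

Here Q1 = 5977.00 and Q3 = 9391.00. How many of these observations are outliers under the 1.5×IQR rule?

0

IQR = 3414.00; fences at 5977.00 − 5121.00 = 856.00 and 9391.00 + 5121.00 = 14512.00.
Every value lies within the cutoffs.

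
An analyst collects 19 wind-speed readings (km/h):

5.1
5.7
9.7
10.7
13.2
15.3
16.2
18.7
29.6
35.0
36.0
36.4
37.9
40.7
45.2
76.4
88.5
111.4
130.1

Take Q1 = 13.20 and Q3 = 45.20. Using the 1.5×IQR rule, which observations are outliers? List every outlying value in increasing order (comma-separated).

IQR = Q3 − Q1 = 45.20 − 13.20 = 32.00.
Lower fence = Q1 − 1.5·IQR = 13.20 − 48.00 = -34.80.
Upper fence = Q3 + 1.5·IQR = 45.20 + 48.00 = 93.20.
111.4 > 93.20 → outlier.
130.1 > 93.20 → outlier.
All remaining values lie within [-34.80, 93.20].

111.4, 130.1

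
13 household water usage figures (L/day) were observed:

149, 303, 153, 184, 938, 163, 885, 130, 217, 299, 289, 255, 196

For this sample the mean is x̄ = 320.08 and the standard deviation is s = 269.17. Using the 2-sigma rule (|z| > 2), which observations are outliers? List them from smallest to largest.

Cutoffs at x̄ ± 2s: 320.08 ± 2·269.17 = [-218.26, 858.42].
885: z = 2.10, |z| > 2 → outlier.
938: z = 2.30, |z| > 2 → outlier.
Every other value lies within [-218.26, 858.42].

885, 938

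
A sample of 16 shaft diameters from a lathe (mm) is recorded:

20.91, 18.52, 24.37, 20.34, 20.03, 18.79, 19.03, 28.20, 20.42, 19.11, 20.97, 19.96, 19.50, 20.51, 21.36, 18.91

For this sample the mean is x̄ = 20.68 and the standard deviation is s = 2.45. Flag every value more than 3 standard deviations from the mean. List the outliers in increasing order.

28.20

Cutoffs at x̄ ± 3s: 20.68 ± 3·2.45 = [13.33, 28.03].
28.20: z = 3.07, |z| > 3 → outlier.
Every other value lies within [13.33, 28.03].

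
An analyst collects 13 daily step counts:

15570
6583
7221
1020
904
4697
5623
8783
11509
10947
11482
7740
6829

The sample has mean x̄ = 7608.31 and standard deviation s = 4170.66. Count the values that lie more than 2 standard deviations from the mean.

0

Cutoffs: x̄ ± 2s = [-733.01, 15949.63].
Every value lies within the cutoffs.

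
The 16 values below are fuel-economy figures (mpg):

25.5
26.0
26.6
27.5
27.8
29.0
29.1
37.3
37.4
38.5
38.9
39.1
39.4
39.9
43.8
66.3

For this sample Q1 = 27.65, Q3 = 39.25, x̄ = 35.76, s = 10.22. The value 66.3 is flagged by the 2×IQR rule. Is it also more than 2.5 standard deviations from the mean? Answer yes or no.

z = (66.3 − 35.76) / 10.22 = 2.99.
|z| = 2.99 > 2.5.

yes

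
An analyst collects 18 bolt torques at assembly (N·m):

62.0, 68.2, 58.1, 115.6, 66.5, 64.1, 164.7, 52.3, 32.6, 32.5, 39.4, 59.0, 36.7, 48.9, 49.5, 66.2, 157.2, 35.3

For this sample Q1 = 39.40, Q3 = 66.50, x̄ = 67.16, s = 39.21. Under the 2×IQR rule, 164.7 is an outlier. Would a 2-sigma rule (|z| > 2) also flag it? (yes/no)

yes

z = (164.7 − 67.16) / 39.21 = 2.49.
|z| = 2.49 > 2.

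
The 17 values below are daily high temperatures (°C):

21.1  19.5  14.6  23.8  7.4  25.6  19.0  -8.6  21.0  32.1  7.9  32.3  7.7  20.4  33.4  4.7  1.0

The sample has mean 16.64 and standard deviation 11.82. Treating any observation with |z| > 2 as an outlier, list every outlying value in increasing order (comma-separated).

-8.6

Cutoffs at x̄ ± 2s: 16.64 ± 2·11.82 = [-7.00, 40.28].
-8.6: z = -2.14, |z| > 2 → outlier.
Every other value lies within [-7.00, 40.28].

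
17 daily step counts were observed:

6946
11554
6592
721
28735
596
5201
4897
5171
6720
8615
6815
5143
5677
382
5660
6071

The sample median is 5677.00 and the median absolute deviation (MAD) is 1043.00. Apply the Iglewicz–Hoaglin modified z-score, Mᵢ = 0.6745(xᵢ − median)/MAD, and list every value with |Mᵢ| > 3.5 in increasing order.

11554, 28735

|Mᵢ| > 3.5 ⇔ |xᵢ − 5677.00| > 3.5·1043.00/0.6745 = 5412.16.
So outliers lie outside [264.84, 11089.16].
11554: M = 3.80 → outlier.
28735: M = 14.91 → outlier.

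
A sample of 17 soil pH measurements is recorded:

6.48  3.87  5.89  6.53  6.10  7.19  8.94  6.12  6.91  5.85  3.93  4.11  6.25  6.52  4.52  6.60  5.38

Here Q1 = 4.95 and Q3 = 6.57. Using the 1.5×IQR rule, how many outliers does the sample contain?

IQR = 1.62; fences at 4.95 − 2.43 = 2.52 and 6.57 + 2.43 = 9.00.
Every value lies within the cutoffs.

0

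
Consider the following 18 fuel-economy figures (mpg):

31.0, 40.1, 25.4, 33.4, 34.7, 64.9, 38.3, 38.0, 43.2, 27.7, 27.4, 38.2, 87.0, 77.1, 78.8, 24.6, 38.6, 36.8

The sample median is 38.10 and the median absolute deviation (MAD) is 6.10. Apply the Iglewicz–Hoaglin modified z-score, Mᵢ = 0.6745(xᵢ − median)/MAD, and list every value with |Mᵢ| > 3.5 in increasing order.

|Mᵢ| > 3.5 ⇔ |xᵢ − 38.10| > 3.5·6.10/0.6745 = 31.65.
So outliers lie outside [6.45, 69.75].
77.1: M = 4.31 → outlier.
78.8: M = 4.50 → outlier.
87.0: M = 5.41 → outlier.

77.1, 78.8, 87.0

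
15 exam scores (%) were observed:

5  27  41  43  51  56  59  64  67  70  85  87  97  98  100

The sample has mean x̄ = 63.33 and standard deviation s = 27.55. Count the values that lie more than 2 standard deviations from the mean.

Cutoffs: x̄ ± 2s = [8.23, 118.43].
Outside the cutoffs: 5.

1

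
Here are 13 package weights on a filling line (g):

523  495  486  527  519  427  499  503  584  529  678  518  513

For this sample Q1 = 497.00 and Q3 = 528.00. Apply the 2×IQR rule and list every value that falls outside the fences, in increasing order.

IQR = Q3 − Q1 = 528.00 − 497.00 = 31.00.
Lower fence = Q1 − 2·IQR = 497.00 − 62.00 = 435.00.
Upper fence = Q3 + 2·IQR = 528.00 + 62.00 = 590.00.
427 < 435.00 → outlier.
678 > 590.00 → outlier.
All remaining values lie within [435.00, 590.00].

427, 678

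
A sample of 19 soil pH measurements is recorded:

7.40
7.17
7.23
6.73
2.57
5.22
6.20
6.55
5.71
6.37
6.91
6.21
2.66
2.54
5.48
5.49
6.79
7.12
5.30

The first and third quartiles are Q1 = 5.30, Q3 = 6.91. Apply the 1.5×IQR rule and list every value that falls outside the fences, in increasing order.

IQR = Q3 − Q1 = 6.91 − 5.30 = 1.61.
Lower fence = Q1 − 1.5·IQR = 5.30 − 2.415 = 2.885.
Upper fence = Q3 + 1.5·IQR = 6.91 + 2.415 = 9.325.
2.54 < 2.885 → outlier.
2.57 < 2.885 → outlier.
2.66 < 2.885 → outlier.
All remaining values lie within [2.885, 9.325].

2.54, 2.57, 2.66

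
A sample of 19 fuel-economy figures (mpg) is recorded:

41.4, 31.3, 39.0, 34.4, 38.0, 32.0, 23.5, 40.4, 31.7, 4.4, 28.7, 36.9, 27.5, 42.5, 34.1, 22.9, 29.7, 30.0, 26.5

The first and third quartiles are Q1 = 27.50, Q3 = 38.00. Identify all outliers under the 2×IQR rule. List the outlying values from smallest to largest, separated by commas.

4.4

IQR = Q3 − Q1 = 38.00 − 27.50 = 10.50.
Lower fence = Q1 − 2·IQR = 27.50 − 21.00 = 6.50.
Upper fence = Q3 + 2·IQR = 38.00 + 21.00 = 59.00.
4.4 < 6.50 → outlier.
All remaining values lie within [6.50, 59.00].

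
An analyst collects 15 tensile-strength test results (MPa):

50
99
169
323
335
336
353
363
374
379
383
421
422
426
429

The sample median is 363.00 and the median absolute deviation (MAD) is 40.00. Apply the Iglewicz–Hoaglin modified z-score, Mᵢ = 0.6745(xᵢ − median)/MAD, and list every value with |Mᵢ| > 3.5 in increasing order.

50, 99

|Mᵢ| > 3.5 ⇔ |xᵢ − 363.00| > 3.5·40.00/0.6745 = 207.56.
So outliers lie outside [155.44, 570.56].
50: M = -5.28 → outlier.
99: M = -4.45 → outlier.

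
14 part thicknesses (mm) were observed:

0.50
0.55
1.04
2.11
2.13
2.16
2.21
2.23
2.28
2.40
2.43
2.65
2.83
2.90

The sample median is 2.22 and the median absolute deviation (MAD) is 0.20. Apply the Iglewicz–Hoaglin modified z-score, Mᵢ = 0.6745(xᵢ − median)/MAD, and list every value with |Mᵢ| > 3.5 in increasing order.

|Mᵢ| > 3.5 ⇔ |xᵢ − 2.22| > 3.5·0.20/0.6745 = 1.04.
So outliers lie outside [1.18, 3.26].
0.50: M = -5.80 → outlier.
0.55: M = -5.63 → outlier.
1.04: M = -3.98 → outlier.

0.50, 0.55, 1.04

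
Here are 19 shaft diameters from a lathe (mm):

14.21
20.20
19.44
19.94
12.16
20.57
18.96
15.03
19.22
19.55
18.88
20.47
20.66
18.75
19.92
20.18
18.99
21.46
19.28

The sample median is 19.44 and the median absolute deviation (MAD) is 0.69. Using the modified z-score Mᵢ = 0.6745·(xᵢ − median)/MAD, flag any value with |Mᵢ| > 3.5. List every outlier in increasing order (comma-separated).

12.16, 14.21, 15.03

|Mᵢ| > 3.5 ⇔ |xᵢ − 19.44| > 3.5·0.69/0.6745 = 3.58.
So outliers lie outside [15.86, 23.02].
12.16: M = -7.12 → outlier.
14.21: M = -5.11 → outlier.
15.03: M = -4.31 → outlier.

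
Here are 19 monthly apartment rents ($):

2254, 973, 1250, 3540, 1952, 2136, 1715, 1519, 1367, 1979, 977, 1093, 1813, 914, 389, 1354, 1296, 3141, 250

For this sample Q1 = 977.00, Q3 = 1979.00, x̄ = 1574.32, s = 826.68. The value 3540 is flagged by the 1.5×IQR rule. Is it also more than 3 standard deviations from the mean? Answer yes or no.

z = (3540 − 1574.32) / 826.68 = 2.38.
|z| = 2.38 ≤ 3.

no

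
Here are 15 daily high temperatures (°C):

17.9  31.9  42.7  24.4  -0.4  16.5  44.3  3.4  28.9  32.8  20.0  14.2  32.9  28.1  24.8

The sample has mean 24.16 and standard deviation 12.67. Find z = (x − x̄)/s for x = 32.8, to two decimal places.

z = (32.8 − 24.16) / 12.67 = 0.68.

0.68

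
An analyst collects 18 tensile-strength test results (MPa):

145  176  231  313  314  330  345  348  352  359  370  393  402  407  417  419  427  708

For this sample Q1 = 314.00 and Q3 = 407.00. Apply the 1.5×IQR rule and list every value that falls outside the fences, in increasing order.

145, 708

IQR = Q3 − Q1 = 407.00 − 314.00 = 93.00.
Lower fence = Q1 − 1.5·IQR = 314.00 − 139.50 = 174.50.
Upper fence = Q3 + 1.5·IQR = 407.00 + 139.50 = 546.50.
145 < 174.50 → outlier.
708 > 546.50 → outlier.
All remaining values lie within [174.50, 546.50].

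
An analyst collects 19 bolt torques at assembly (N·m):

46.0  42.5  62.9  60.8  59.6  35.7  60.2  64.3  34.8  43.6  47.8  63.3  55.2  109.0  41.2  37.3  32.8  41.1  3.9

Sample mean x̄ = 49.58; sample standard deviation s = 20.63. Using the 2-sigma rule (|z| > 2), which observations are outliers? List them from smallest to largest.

Cutoffs at x̄ ± 2s: 49.58 ± 2·20.63 = [8.32, 90.84].
3.9: z = -2.21, |z| > 2 → outlier.
109.0: z = 2.88, |z| > 2 → outlier.
Every other value lies within [8.32, 90.84].

3.9, 109.0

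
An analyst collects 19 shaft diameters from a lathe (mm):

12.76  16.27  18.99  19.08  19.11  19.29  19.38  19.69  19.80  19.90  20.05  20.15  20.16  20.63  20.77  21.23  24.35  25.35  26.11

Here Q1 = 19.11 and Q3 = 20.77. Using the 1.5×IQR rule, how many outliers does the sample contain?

5

IQR = 1.66; fences at 19.11 − 2.49 = 16.62 and 20.77 + 2.49 = 23.26.
Outside the cutoffs: 12.76, 16.27, 24.35, 25.35, 26.11.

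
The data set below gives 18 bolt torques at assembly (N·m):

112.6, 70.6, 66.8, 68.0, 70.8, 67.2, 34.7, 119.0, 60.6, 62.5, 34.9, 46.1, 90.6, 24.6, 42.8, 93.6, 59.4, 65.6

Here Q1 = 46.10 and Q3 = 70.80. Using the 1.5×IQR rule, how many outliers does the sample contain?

IQR = 24.70; fences at 46.10 − 37.05 = 9.05 and 70.80 + 37.05 = 107.85.
Outside the cutoffs: 112.6, 119.0.

2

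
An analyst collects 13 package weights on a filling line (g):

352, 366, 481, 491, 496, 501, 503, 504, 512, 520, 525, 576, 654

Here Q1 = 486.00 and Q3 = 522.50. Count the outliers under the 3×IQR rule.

IQR = 36.50; fences at 486.00 − 109.50 = 376.50 and 522.50 + 109.50 = 632.00.
Outside the cutoffs: 352, 366, 654.

3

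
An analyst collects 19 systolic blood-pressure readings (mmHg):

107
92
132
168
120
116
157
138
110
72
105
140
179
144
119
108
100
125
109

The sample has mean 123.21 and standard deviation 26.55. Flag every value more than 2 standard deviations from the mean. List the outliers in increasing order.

Cutoffs at x̄ ± 2s: 123.21 ± 2·26.55 = [70.11, 176.31].
179: z = 2.10, |z| > 2 → outlier.
Every other value lies within [70.11, 176.31].

179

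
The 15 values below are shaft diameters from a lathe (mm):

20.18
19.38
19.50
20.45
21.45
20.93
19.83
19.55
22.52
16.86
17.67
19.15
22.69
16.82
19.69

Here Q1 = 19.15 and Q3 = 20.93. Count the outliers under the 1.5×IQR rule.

IQR = 1.78; fences at 19.15 − 2.67 = 16.48 and 20.93 + 2.67 = 23.60.
Every value lies within the cutoffs.

0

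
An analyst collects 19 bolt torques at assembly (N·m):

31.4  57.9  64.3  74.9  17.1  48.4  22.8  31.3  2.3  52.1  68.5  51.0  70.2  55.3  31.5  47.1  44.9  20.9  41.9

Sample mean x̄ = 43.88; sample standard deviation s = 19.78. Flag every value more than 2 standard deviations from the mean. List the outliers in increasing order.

2.3

Cutoffs at x̄ ± 2s: 43.88 ± 2·19.78 = [4.32, 83.44].
2.3: z = -2.10, |z| > 2 → outlier.
Every other value lies within [4.32, 83.44].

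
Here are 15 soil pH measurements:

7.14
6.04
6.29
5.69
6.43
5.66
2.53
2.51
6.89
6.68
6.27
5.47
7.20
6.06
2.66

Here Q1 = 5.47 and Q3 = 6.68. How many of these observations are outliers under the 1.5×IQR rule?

IQR = 1.21; fences at 5.47 − 1.815 = 3.655 and 6.68 + 1.815 = 8.495.
Outside the cutoffs: 2.51, 2.53, 2.66.

3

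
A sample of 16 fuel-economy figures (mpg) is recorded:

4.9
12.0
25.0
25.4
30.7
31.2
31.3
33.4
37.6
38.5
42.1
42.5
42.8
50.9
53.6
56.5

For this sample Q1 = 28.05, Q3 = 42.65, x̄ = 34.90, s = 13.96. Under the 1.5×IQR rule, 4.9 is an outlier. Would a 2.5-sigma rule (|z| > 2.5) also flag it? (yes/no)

no

z = (4.9 − 34.90) / 13.96 = -2.15.
|z| = 2.15 ≤ 2.5.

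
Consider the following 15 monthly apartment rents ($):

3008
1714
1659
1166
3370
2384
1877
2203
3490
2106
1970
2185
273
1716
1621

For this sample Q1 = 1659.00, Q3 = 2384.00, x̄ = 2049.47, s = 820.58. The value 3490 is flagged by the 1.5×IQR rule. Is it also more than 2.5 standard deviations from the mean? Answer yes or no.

no

z = (3490 − 2049.47) / 820.58 = 1.76.
|z| = 1.76 ≤ 2.5.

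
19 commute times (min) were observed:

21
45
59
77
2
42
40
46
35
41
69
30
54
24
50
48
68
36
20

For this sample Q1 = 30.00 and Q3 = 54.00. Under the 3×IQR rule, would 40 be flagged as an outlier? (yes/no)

no

IQR = Q3 − Q1 = 54.00 − 30.00 = 24.00.
Lower fence = Q1 − 3·IQR = 30.00 − 72.00 = -42.00.
Upper fence = Q3 + 3·IQR = 54.00 + 72.00 = 126.00.
40 lies within [-42.00, 126.00].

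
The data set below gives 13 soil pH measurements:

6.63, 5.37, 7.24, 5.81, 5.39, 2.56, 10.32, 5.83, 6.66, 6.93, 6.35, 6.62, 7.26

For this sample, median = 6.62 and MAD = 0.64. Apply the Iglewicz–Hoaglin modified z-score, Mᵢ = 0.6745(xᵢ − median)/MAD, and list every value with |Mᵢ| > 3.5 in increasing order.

|Mᵢ| > 3.5 ⇔ |xᵢ − 6.62| > 3.5·0.64/0.6745 = 3.32.
So outliers lie outside [3.30, 9.94].
2.56: M = -4.28 → outlier.
10.32: M = 3.90 → outlier.

2.56, 10.32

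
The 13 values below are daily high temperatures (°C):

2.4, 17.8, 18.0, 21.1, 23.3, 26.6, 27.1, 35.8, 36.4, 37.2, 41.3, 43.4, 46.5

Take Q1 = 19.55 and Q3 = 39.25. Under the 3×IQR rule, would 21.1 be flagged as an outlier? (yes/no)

no

IQR = Q3 − Q1 = 39.25 − 19.55 = 19.70.
Lower fence = Q1 − 3·IQR = 19.55 − 59.10 = -39.55.
Upper fence = Q3 + 3·IQR = 39.25 + 59.10 = 98.35.
21.1 lies within [-39.55, 98.35].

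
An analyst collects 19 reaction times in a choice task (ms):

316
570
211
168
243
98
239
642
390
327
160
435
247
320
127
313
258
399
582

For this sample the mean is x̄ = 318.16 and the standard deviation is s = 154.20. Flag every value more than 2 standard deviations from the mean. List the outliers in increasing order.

642

Cutoffs at x̄ ± 2s: 318.16 ± 2·154.20 = [9.76, 626.56].
642: z = 2.10, |z| > 2 → outlier.
Every other value lies within [9.76, 626.56].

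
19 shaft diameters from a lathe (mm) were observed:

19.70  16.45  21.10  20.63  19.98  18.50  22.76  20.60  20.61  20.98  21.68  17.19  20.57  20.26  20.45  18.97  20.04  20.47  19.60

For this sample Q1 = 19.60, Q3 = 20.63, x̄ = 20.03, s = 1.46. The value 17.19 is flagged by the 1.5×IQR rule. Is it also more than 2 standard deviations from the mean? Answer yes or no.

z = (17.19 − 20.03) / 1.46 = -1.95.
|z| = 1.95 ≤ 2.

no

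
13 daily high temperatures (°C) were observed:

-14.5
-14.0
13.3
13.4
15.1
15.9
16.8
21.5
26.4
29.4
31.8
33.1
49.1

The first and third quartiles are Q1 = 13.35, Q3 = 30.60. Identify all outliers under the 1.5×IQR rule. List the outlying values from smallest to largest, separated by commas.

IQR = Q3 − Q1 = 30.60 − 13.35 = 17.25.
Lower fence = Q1 − 1.5·IQR = 13.35 − 25.875 = -12.525.
Upper fence = Q3 + 1.5·IQR = 30.60 + 25.875 = 56.475.
-14.5 < -12.525 → outlier.
-14.0 < -12.525 → outlier.
All remaining values lie within [-12.525, 56.475].

-14.5, -14.0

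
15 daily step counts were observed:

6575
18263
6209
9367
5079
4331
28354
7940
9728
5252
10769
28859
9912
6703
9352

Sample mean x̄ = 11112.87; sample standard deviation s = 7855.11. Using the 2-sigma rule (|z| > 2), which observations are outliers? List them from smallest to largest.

28354, 28859

Cutoffs at x̄ ± 2s: 11112.87 ± 2·7855.11 = [-4597.35, 26823.09].
28354: z = 2.19, |z| > 2 → outlier.
28859: z = 2.26, |z| > 2 → outlier.
Every other value lies within [-4597.35, 26823.09].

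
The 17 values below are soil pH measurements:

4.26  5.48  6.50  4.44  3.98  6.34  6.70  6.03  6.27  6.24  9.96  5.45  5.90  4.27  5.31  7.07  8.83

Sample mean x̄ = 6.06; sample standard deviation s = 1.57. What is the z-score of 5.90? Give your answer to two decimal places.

z = (5.90 − 6.06) / 1.57 = -0.10.

-0.10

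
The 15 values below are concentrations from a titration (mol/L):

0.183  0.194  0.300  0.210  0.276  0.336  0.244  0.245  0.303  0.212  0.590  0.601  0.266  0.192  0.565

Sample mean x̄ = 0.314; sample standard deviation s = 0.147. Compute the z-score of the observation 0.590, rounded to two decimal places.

1.88

z = (0.590 − 0.314) / 0.147 = 1.88.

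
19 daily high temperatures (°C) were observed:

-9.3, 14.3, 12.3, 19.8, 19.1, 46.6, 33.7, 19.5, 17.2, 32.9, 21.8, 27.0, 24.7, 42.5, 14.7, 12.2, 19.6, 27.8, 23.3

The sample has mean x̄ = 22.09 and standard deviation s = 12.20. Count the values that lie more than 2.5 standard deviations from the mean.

Cutoffs: x̄ ± 2.5s = [-8.41, 52.59].
Outside the cutoffs: -9.3.

1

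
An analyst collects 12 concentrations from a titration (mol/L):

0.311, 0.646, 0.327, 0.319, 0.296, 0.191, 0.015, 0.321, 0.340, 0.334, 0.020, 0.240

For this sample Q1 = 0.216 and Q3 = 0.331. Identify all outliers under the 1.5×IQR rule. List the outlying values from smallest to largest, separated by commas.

IQR = Q3 − Q1 = 0.331 − 0.216 = 0.115.
Lower fence = Q1 − 1.5·IQR = 0.216 − 0.1725 = 0.0435.
Upper fence = Q3 + 1.5·IQR = 0.331 + 0.1725 = 0.5035.
0.015 < 0.0435 → outlier.
0.020 < 0.0435 → outlier.
0.646 > 0.5035 → outlier.
All remaining values lie within [0.0435, 0.5035].

0.015, 0.020, 0.646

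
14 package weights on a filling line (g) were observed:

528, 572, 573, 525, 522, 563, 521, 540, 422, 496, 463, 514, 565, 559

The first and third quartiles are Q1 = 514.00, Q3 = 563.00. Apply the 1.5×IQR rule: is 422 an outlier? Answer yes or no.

IQR = Q3 − Q1 = 563.00 − 514.00 = 49.00.
Lower fence = Q1 − 1.5·IQR = 514.00 − 73.50 = 440.50.
Upper fence = Q3 + 1.5·IQR = 563.00 + 73.50 = 636.50.
422 lies below the lower fence.

yes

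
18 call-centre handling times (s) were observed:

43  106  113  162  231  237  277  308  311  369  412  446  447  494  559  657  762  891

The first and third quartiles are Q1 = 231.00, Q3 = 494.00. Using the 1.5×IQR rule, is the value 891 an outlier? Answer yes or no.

yes

IQR = Q3 − Q1 = 494.00 − 231.00 = 263.00.
Lower fence = Q1 − 1.5·IQR = 231.00 − 394.50 = -163.50.
Upper fence = Q3 + 1.5·IQR = 494.00 + 394.50 = 888.50.
891 lies above the upper fence.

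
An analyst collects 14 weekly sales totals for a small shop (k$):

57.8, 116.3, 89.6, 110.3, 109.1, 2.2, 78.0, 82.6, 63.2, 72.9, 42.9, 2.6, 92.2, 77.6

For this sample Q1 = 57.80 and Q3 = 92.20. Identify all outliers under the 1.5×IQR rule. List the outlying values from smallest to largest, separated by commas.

IQR = Q3 − Q1 = 92.20 − 57.80 = 34.40.
Lower fence = Q1 − 1.5·IQR = 57.80 − 51.60 = 6.20.
Upper fence = Q3 + 1.5·IQR = 92.20 + 51.60 = 143.80.
2.2 < 6.20 → outlier.
2.6 < 6.20 → outlier.
All remaining values lie within [6.20, 143.80].

2.2, 2.6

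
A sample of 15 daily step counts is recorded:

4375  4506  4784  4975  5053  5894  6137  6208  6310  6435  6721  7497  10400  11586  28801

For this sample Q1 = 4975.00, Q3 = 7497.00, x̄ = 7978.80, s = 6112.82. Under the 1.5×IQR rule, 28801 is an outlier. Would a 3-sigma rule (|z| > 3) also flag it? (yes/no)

yes

z = (28801 − 7978.80) / 6112.82 = 3.41.
|z| = 3.41 > 3.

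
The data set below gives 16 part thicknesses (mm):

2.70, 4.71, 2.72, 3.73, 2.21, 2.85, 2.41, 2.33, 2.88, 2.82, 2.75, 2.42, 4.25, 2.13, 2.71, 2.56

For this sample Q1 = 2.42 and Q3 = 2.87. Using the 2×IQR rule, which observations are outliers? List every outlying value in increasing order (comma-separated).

IQR = Q3 − Q1 = 2.87 − 2.42 = 0.45.
Lower fence = Q1 − 2·IQR = 2.42 − 0.90 = 1.52.
Upper fence = Q3 + 2·IQR = 2.87 + 0.90 = 3.77.
4.25 > 3.77 → outlier.
4.71 > 3.77 → outlier.
All remaining values lie within [1.52, 3.77].

4.25, 4.71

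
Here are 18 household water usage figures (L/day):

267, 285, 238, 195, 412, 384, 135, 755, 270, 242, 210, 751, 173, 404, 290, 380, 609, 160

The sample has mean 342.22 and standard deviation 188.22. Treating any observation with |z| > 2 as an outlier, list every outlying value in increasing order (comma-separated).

Cutoffs at x̄ ± 2s: 342.22 ± 2·188.22 = [-34.22, 718.66].
751: z = 2.17, |z| > 2 → outlier.
755: z = 2.19, |z| > 2 → outlier.
Every other value lies within [-34.22, 718.66].

751, 755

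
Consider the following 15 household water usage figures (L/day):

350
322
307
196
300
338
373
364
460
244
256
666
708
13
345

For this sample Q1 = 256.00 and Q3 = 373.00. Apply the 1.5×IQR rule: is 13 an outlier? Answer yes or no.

yes

IQR = Q3 − Q1 = 373.00 − 256.00 = 117.00.
Lower fence = Q1 − 1.5·IQR = 256.00 − 175.50 = 80.50.
Upper fence = Q3 + 1.5·IQR = 373.00 + 175.50 = 548.50.
13 lies below the lower fence.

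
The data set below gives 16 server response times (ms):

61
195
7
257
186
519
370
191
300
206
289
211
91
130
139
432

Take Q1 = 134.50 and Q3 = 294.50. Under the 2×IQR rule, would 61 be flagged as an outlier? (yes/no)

no

IQR = Q3 − Q1 = 294.50 − 134.50 = 160.00.
Lower fence = Q1 − 2·IQR = 134.50 − 320.00 = -185.50.
Upper fence = Q3 + 2·IQR = 294.50 + 320.00 = 614.50.
61 lies within [-185.50, 614.50].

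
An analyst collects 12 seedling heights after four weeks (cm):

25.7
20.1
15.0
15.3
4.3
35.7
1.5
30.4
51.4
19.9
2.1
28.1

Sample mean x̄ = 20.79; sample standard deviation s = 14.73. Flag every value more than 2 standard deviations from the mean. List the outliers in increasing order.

Cutoffs at x̄ ± 2s: 20.79 ± 2·14.73 = [-8.67, 50.25].
51.4: z = 2.08, |z| > 2 → outlier.
Every other value lies within [-8.67, 50.25].

51.4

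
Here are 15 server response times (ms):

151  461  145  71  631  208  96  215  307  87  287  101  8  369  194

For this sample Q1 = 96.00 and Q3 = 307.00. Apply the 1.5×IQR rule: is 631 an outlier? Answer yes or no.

yes

IQR = Q3 − Q1 = 307.00 − 96.00 = 211.00.
Lower fence = Q1 − 1.5·IQR = 96.00 − 316.50 = -220.50.
Upper fence = Q3 + 1.5·IQR = 307.00 + 316.50 = 623.50.
631 lies above the upper fence.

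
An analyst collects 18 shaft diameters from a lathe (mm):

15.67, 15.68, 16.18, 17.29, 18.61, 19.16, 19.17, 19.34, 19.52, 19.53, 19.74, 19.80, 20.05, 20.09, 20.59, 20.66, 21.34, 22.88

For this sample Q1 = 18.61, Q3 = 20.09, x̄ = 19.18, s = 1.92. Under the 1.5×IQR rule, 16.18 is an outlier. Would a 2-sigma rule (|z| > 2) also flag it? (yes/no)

z = (16.18 − 19.18) / 1.92 = -1.56.
|z| = 1.56 ≤ 2.

no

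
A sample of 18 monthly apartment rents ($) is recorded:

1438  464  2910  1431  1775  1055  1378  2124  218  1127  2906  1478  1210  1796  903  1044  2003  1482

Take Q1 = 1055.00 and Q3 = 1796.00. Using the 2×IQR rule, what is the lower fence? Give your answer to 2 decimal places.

-427.00

IQR = Q3 − Q1 = 1796.00 − 1055.00 = 741.00.
Lower fence = Q1 − 2·IQR = 1055.00 − 1482.00 = -427.00.
Upper fence = Q3 + 2·IQR = 1796.00 + 1482.00 = 3278.00.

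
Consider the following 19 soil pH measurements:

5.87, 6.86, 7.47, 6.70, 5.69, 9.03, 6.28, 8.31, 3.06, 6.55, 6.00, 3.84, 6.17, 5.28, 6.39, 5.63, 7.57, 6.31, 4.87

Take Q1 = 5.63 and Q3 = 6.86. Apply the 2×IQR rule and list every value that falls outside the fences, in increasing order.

3.06

IQR = Q3 − Q1 = 6.86 − 5.63 = 1.23.
Lower fence = Q1 − 2·IQR = 5.63 − 2.46 = 3.17.
Upper fence = Q3 + 2·IQR = 6.86 + 2.46 = 9.32.
3.06 < 3.17 → outlier.
All remaining values lie within [3.17, 9.32].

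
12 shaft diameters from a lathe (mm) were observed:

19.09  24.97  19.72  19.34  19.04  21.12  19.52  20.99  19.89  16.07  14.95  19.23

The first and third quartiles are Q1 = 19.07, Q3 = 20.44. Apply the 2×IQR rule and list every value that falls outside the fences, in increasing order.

14.95, 16.07, 24.97

IQR = Q3 − Q1 = 20.44 − 19.07 = 1.37.
Lower fence = Q1 − 2·IQR = 19.07 − 2.74 = 16.33.
Upper fence = Q3 + 2·IQR = 20.44 + 2.74 = 23.18.
14.95 < 16.33 → outlier.
16.07 < 16.33 → outlier.
24.97 > 23.18 → outlier.
All remaining values lie within [16.33, 23.18].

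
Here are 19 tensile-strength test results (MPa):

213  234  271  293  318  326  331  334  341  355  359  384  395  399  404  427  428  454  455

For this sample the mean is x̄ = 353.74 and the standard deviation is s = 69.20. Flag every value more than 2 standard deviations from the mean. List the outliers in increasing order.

213

Cutoffs at x̄ ± 2s: 353.74 ± 2·69.20 = [215.34, 492.14].
213: z = -2.03, |z| > 2 → outlier.
Every other value lies within [215.34, 492.14].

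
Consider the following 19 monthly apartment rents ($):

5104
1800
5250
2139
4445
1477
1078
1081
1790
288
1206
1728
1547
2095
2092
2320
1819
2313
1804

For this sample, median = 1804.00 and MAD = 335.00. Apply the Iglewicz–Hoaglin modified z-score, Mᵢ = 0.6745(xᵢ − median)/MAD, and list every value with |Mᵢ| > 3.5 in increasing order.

|Mᵢ| > 3.5 ⇔ |xᵢ − 1804.00| > 3.5·335.00/0.6745 = 1738.32.
So outliers lie outside [65.68, 3542.32].
4445: M = 5.32 → outlier.
5104: M = 6.64 → outlier.
5250: M = 6.94 → outlier.

4445, 5104, 5250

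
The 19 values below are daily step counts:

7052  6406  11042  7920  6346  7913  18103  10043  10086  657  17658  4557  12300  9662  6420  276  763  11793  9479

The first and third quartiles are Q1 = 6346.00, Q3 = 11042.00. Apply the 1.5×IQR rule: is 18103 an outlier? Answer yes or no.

IQR = Q3 − Q1 = 11042.00 − 6346.00 = 4696.00.
Lower fence = Q1 − 1.5·IQR = 6346.00 − 7044.00 = -698.00.
Upper fence = Q3 + 1.5·IQR = 11042.00 + 7044.00 = 18086.00.
18103 lies above the upper fence.

yes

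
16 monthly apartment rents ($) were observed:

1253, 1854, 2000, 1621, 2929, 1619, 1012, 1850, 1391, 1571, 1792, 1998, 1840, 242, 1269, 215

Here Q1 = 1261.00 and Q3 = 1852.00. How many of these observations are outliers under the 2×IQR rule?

0

IQR = 591.00; fences at 1261.00 − 1182.00 = 79.00 and 1852.00 + 1182.00 = 3034.00.
Every value lies within the cutoffs.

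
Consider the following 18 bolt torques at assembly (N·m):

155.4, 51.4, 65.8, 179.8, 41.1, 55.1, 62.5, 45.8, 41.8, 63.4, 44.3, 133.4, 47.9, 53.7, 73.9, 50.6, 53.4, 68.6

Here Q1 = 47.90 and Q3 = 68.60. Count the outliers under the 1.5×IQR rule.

IQR = 20.70; fences at 47.90 − 31.05 = 16.85 and 68.60 + 31.05 = 99.65.
Outside the cutoffs: 133.4, 155.4, 179.8.

3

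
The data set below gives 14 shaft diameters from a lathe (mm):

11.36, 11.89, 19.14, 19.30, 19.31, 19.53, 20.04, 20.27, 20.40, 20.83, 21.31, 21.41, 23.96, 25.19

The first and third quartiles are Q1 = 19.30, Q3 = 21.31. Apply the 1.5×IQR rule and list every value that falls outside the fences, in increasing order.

11.36, 11.89, 25.19

IQR = Q3 − Q1 = 21.31 − 19.30 = 2.01.
Lower fence = Q1 − 1.5·IQR = 19.30 − 3.015 = 16.285.
Upper fence = Q3 + 1.5·IQR = 21.31 + 3.015 = 24.325.
11.36 < 16.285 → outlier.
11.89 < 16.285 → outlier.
25.19 > 24.325 → outlier.
All remaining values lie within [16.285, 24.325].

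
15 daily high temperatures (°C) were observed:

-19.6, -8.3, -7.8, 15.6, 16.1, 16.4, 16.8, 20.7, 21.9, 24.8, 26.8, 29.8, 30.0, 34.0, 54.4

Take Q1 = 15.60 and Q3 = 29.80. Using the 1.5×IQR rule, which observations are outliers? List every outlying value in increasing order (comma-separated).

IQR = Q3 − Q1 = 29.80 − 15.60 = 14.20.
Lower fence = Q1 − 1.5·IQR = 15.60 − 21.30 = -5.70.
Upper fence = Q3 + 1.5·IQR = 29.80 + 21.30 = 51.10.
-19.6 < -5.70 → outlier.
-8.3 < -5.70 → outlier.
-7.8 < -5.70 → outlier.
54.4 > 51.10 → outlier.
All remaining values lie within [-5.70, 51.10].

-19.6, -8.3, -7.8, 54.4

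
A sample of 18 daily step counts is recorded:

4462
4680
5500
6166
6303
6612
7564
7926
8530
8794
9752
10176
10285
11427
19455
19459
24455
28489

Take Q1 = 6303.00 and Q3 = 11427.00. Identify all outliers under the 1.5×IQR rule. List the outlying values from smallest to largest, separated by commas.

19455, 19459, 24455, 28489

IQR = Q3 − Q1 = 11427.00 − 6303.00 = 5124.00.
Lower fence = Q1 − 1.5·IQR = 6303.00 − 7686.00 = -1383.00.
Upper fence = Q3 + 1.5·IQR = 11427.00 + 7686.00 = 19113.00.
19455 > 19113.00 → outlier.
19459 > 19113.00 → outlier.
24455 > 19113.00 → outlier.
28489 > 19113.00 → outlier.
All remaining values lie within [-1383.00, 19113.00].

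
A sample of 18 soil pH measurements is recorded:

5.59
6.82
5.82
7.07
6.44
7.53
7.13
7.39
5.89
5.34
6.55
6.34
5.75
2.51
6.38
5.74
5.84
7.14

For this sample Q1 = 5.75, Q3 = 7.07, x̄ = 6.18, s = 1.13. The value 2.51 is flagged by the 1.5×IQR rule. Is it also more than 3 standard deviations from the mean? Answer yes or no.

z = (2.51 − 6.18) / 1.13 = -3.25.
|z| = 3.25 > 3.

yes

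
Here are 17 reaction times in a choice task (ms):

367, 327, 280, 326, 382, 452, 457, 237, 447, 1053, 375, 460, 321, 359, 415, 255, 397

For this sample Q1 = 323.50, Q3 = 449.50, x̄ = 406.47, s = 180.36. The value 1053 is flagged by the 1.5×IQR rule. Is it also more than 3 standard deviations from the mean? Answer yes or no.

yes

z = (1053 − 406.47) / 180.36 = 3.58.
|z| = 3.58 > 3.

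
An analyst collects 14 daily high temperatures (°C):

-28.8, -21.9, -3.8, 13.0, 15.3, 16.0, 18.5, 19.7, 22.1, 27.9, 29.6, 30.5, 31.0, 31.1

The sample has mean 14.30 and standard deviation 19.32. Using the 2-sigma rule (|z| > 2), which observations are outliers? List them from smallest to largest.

-28.8

Cutoffs at x̄ ± 2s: 14.30 ± 2·19.32 = [-24.34, 52.94].
-28.8: z = -2.23, |z| > 2 → outlier.
Every other value lies within [-24.34, 52.94].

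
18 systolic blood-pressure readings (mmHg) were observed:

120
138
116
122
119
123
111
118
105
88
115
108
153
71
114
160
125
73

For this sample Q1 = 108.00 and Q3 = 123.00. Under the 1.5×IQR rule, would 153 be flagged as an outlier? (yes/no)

yes

IQR = Q3 − Q1 = 123.00 − 108.00 = 15.00.
Lower fence = Q1 − 1.5·IQR = 108.00 − 22.50 = 85.50.
Upper fence = Q3 + 1.5·IQR = 123.00 + 22.50 = 145.50.
153 lies above the upper fence.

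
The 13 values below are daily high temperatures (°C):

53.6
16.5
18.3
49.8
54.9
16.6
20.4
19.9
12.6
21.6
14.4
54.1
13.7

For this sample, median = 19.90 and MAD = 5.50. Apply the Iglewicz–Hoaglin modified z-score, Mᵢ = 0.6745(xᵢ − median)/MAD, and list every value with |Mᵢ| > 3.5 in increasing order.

49.8, 53.6, 54.1, 54.9

|Mᵢ| > 3.5 ⇔ |xᵢ − 19.90| > 3.5·5.50/0.6745 = 28.54.
So outliers lie outside [-8.64, 48.44].
49.8: M = 3.67 → outlier.
53.6: M = 4.13 → outlier.
54.1: M = 4.19 → outlier.
54.9: M = 4.29 → outlier.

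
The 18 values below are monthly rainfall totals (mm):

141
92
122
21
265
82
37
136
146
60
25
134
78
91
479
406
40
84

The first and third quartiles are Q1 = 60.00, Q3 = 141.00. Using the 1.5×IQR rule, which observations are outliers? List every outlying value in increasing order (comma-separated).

IQR = Q3 − Q1 = 141.00 − 60.00 = 81.00.
Lower fence = Q1 − 1.5·IQR = 60.00 − 121.50 = -61.50.
Upper fence = Q3 + 1.5·IQR = 141.00 + 121.50 = 262.50.
265 > 262.50 → outlier.
406 > 262.50 → outlier.
479 > 262.50 → outlier.
All remaining values lie within [-61.50, 262.50].

265, 406, 479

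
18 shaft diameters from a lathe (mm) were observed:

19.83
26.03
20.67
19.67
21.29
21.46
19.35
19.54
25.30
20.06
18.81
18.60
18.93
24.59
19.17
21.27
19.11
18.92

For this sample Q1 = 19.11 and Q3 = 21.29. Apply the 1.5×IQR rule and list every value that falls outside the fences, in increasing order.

24.59, 25.30, 26.03

IQR = Q3 − Q1 = 21.29 − 19.11 = 2.18.
Lower fence = Q1 − 1.5·IQR = 19.11 − 3.27 = 15.84.
Upper fence = Q3 + 1.5·IQR = 21.29 + 3.27 = 24.56.
24.59 > 24.56 → outlier.
25.30 > 24.56 → outlier.
26.03 > 24.56 → outlier.
All remaining values lie within [15.84, 24.56].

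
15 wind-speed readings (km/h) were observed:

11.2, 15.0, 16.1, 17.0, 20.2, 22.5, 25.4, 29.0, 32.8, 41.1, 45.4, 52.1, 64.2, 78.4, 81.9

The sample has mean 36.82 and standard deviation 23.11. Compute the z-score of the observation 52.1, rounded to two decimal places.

0.66

z = (52.1 − 36.82) / 23.11 = 0.66.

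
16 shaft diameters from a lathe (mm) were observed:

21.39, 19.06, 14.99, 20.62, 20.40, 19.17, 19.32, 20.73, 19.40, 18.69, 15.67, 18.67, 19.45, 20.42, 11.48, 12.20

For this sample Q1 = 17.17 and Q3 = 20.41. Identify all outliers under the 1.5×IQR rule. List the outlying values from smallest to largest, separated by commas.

11.48, 12.20

IQR = Q3 − Q1 = 20.41 − 17.17 = 3.24.
Lower fence = Q1 − 1.5·IQR = 17.17 − 4.86 = 12.31.
Upper fence = Q3 + 1.5·IQR = 20.41 + 4.86 = 25.27.
11.48 < 12.31 → outlier.
12.20 < 12.31 → outlier.
All remaining values lie within [12.31, 25.27].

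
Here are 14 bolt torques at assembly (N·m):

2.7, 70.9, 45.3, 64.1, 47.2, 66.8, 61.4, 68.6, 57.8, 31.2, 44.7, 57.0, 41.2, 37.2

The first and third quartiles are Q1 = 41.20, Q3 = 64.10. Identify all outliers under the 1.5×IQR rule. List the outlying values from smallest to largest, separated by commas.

IQR = Q3 − Q1 = 64.10 − 41.20 = 22.90.
Lower fence = Q1 − 1.5·IQR = 41.20 − 34.35 = 6.85.
Upper fence = Q3 + 1.5·IQR = 64.10 + 34.35 = 98.45.
2.7 < 6.85 → outlier.
All remaining values lie within [6.85, 98.45].

2.7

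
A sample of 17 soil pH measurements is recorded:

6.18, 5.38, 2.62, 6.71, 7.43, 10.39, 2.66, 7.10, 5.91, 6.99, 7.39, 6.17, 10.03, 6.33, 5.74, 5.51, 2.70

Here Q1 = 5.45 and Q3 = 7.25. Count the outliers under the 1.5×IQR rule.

5

IQR = 1.80; fences at 5.45 − 2.70 = 2.75 and 7.25 + 2.70 = 9.95.
Outside the cutoffs: 2.62, 2.66, 2.70, 10.03, 10.39.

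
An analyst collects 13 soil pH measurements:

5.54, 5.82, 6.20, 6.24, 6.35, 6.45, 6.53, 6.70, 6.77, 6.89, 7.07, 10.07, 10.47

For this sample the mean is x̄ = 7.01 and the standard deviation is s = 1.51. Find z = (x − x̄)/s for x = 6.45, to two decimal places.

z = (6.45 − 7.01) / 1.51 = -0.37.

-0.37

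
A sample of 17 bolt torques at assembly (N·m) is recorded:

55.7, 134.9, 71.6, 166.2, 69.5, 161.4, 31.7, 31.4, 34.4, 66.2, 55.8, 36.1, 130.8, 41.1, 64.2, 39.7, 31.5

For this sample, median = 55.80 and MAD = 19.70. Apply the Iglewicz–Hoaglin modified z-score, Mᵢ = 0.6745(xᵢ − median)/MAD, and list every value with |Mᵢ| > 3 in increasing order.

|Mᵢ| > 3 ⇔ |xᵢ − 55.80| > 3·19.70/0.6745 = 87.62.
So outliers lie outside [-31.82, 143.42].
161.4: M = 3.62 → outlier.
166.2: M = 3.78 → outlier.

161.4, 166.2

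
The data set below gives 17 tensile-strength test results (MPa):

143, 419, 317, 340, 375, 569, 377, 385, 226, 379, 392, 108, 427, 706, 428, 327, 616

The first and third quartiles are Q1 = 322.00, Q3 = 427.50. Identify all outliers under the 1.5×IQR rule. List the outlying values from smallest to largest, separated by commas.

IQR = Q3 − Q1 = 427.50 − 322.00 = 105.50.
Lower fence = Q1 − 1.5·IQR = 322.00 − 158.25 = 163.75.
Upper fence = Q3 + 1.5·IQR = 427.50 + 158.25 = 585.75.
108 < 163.75 → outlier.
143 < 163.75 → outlier.
616 > 585.75 → outlier.
706 > 585.75 → outlier.
All remaining values lie within [163.75, 585.75].

108, 143, 616, 706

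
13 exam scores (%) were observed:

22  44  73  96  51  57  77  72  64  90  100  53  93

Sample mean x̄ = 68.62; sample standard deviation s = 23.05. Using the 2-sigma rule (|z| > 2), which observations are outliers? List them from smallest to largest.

Cutoffs at x̄ ± 2s: 68.62 ± 2·23.05 = [22.52, 114.72].
22: z = -2.02, |z| > 2 → outlier.
Every other value lies within [22.52, 114.72].

22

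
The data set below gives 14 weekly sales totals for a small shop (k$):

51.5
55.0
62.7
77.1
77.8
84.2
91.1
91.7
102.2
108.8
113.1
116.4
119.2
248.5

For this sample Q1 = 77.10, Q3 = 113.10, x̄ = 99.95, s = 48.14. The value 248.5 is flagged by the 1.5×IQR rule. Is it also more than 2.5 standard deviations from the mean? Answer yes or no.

yes

z = (248.5 − 99.95) / 48.14 = 3.09.
|z| = 3.09 > 2.5.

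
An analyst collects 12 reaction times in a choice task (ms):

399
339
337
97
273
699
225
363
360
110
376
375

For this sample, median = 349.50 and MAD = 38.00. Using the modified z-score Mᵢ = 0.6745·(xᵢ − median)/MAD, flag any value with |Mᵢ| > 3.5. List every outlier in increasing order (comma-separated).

|Mᵢ| > 3.5 ⇔ |xᵢ − 349.50| > 3.5·38.00/0.6745 = 197.18.
So outliers lie outside [152.32, 546.68].
97: M = -4.48 → outlier.
110: M = -4.25 → outlier.
699: M = 6.20 → outlier.

97, 110, 699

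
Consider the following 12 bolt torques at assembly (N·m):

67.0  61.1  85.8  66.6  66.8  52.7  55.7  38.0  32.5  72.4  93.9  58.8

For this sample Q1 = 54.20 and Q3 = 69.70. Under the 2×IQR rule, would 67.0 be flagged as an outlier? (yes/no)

IQR = Q3 − Q1 = 69.70 − 54.20 = 15.50.
Lower fence = Q1 − 2·IQR = 54.20 − 31.00 = 23.20.
Upper fence = Q3 + 2·IQR = 69.70 + 31.00 = 100.70.
67.0 lies within [23.20, 100.70].

no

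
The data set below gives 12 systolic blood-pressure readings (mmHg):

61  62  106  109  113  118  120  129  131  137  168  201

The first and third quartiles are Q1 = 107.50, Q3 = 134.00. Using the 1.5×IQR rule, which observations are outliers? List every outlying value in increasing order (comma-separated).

61, 62, 201

IQR = Q3 − Q1 = 134.00 − 107.50 = 26.50.
Lower fence = Q1 − 1.5·IQR = 107.50 − 39.75 = 67.75.
Upper fence = Q3 + 1.5·IQR = 134.00 + 39.75 = 173.75.
61 < 67.75 → outlier.
62 < 67.75 → outlier.
201 > 173.75 → outlier.
All remaining values lie within [67.75, 173.75].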